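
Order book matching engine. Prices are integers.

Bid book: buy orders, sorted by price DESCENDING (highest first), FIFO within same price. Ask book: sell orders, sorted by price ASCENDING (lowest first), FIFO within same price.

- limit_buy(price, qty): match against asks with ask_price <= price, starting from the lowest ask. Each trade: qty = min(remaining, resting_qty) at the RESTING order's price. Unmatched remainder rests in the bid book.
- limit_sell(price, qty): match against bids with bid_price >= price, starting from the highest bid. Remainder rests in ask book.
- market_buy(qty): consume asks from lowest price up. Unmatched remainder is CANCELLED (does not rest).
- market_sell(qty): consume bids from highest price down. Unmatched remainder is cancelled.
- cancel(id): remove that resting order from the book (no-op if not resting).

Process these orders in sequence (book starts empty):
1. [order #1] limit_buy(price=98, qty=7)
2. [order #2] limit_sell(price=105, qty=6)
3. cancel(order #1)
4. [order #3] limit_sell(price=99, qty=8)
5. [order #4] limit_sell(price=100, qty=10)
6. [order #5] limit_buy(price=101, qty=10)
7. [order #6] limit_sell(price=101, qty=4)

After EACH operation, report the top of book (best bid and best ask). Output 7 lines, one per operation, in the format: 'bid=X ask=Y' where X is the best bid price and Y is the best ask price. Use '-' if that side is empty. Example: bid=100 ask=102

After op 1 [order #1] limit_buy(price=98, qty=7): fills=none; bids=[#1:7@98] asks=[-]
After op 2 [order #2] limit_sell(price=105, qty=6): fills=none; bids=[#1:7@98] asks=[#2:6@105]
After op 3 cancel(order #1): fills=none; bids=[-] asks=[#2:6@105]
After op 4 [order #3] limit_sell(price=99, qty=8): fills=none; bids=[-] asks=[#3:8@99 #2:6@105]
After op 5 [order #4] limit_sell(price=100, qty=10): fills=none; bids=[-] asks=[#3:8@99 #4:10@100 #2:6@105]
After op 6 [order #5] limit_buy(price=101, qty=10): fills=#5x#3:8@99 #5x#4:2@100; bids=[-] asks=[#4:8@100 #2:6@105]
After op 7 [order #6] limit_sell(price=101, qty=4): fills=none; bids=[-] asks=[#4:8@100 #6:4@101 #2:6@105]

Answer: bid=98 ask=-
bid=98 ask=105
bid=- ask=105
bid=- ask=99
bid=- ask=99
bid=- ask=100
bid=- ask=100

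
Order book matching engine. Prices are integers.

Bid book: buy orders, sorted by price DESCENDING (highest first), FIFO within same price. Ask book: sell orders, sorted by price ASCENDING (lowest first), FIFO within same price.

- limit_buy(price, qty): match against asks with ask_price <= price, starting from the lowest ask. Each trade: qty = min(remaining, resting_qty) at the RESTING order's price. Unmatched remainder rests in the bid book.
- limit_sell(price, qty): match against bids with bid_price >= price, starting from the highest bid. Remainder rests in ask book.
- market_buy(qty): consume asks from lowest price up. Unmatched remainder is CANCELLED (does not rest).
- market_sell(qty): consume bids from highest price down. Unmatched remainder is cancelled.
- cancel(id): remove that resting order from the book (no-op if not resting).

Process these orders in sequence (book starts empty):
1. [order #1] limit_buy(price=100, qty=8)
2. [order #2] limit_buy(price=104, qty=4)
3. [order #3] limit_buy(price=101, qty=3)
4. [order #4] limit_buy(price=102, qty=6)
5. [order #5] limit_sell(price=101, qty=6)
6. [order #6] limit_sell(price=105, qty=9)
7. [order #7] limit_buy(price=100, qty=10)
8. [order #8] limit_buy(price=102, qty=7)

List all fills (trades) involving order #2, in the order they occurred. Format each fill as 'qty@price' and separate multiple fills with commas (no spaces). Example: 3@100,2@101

After op 1 [order #1] limit_buy(price=100, qty=8): fills=none; bids=[#1:8@100] asks=[-]
After op 2 [order #2] limit_buy(price=104, qty=4): fills=none; bids=[#2:4@104 #1:8@100] asks=[-]
After op 3 [order #3] limit_buy(price=101, qty=3): fills=none; bids=[#2:4@104 #3:3@101 #1:8@100] asks=[-]
After op 4 [order #4] limit_buy(price=102, qty=6): fills=none; bids=[#2:4@104 #4:6@102 #3:3@101 #1:8@100] asks=[-]
After op 5 [order #5] limit_sell(price=101, qty=6): fills=#2x#5:4@104 #4x#5:2@102; bids=[#4:4@102 #3:3@101 #1:8@100] asks=[-]
After op 6 [order #6] limit_sell(price=105, qty=9): fills=none; bids=[#4:4@102 #3:3@101 #1:8@100] asks=[#6:9@105]
After op 7 [order #7] limit_buy(price=100, qty=10): fills=none; bids=[#4:4@102 #3:3@101 #1:8@100 #7:10@100] asks=[#6:9@105]
After op 8 [order #8] limit_buy(price=102, qty=7): fills=none; bids=[#4:4@102 #8:7@102 #3:3@101 #1:8@100 #7:10@100] asks=[#6:9@105]

Answer: 4@104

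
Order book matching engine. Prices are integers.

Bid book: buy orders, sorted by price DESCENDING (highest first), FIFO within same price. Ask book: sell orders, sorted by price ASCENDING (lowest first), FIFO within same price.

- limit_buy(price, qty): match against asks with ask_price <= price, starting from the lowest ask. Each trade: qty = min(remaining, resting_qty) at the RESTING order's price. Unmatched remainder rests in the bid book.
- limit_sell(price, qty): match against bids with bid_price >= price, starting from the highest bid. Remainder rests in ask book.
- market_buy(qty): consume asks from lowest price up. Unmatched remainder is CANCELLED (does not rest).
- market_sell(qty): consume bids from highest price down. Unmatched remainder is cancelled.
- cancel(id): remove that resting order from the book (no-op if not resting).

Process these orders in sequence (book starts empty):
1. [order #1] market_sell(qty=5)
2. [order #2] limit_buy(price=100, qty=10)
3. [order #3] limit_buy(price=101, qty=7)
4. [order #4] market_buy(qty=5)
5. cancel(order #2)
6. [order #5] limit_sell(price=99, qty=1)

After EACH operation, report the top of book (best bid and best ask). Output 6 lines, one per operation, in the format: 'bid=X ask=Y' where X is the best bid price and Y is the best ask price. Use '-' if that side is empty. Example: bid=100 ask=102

Answer: bid=- ask=-
bid=100 ask=-
bid=101 ask=-
bid=101 ask=-
bid=101 ask=-
bid=101 ask=-

Derivation:
After op 1 [order #1] market_sell(qty=5): fills=none; bids=[-] asks=[-]
After op 2 [order #2] limit_buy(price=100, qty=10): fills=none; bids=[#2:10@100] asks=[-]
After op 3 [order #3] limit_buy(price=101, qty=7): fills=none; bids=[#3:7@101 #2:10@100] asks=[-]
After op 4 [order #4] market_buy(qty=5): fills=none; bids=[#3:7@101 #2:10@100] asks=[-]
After op 5 cancel(order #2): fills=none; bids=[#3:7@101] asks=[-]
After op 6 [order #5] limit_sell(price=99, qty=1): fills=#3x#5:1@101; bids=[#3:6@101] asks=[-]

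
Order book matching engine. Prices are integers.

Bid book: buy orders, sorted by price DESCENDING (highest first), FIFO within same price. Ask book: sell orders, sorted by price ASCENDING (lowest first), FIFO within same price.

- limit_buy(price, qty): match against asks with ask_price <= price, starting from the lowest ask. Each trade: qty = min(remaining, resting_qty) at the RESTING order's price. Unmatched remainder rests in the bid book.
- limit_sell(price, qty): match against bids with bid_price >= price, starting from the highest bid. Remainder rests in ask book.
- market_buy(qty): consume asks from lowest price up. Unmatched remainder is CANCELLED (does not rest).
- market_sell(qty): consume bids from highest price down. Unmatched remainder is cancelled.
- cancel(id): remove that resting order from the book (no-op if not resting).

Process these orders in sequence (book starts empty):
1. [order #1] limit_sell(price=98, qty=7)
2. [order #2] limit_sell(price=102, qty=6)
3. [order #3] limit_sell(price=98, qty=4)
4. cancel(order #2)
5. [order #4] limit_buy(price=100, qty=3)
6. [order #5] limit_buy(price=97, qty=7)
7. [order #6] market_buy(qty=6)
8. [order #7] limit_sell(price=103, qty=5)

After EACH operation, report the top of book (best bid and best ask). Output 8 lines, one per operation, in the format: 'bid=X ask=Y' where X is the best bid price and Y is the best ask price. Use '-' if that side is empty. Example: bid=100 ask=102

After op 1 [order #1] limit_sell(price=98, qty=7): fills=none; bids=[-] asks=[#1:7@98]
After op 2 [order #2] limit_sell(price=102, qty=6): fills=none; bids=[-] asks=[#1:7@98 #2:6@102]
After op 3 [order #3] limit_sell(price=98, qty=4): fills=none; bids=[-] asks=[#1:7@98 #3:4@98 #2:6@102]
After op 4 cancel(order #2): fills=none; bids=[-] asks=[#1:7@98 #3:4@98]
After op 5 [order #4] limit_buy(price=100, qty=3): fills=#4x#1:3@98; bids=[-] asks=[#1:4@98 #3:4@98]
After op 6 [order #5] limit_buy(price=97, qty=7): fills=none; bids=[#5:7@97] asks=[#1:4@98 #3:4@98]
After op 7 [order #6] market_buy(qty=6): fills=#6x#1:4@98 #6x#3:2@98; bids=[#5:7@97] asks=[#3:2@98]
After op 8 [order #7] limit_sell(price=103, qty=5): fills=none; bids=[#5:7@97] asks=[#3:2@98 #7:5@103]

Answer: bid=- ask=98
bid=- ask=98
bid=- ask=98
bid=- ask=98
bid=- ask=98
bid=97 ask=98
bid=97 ask=98
bid=97 ask=98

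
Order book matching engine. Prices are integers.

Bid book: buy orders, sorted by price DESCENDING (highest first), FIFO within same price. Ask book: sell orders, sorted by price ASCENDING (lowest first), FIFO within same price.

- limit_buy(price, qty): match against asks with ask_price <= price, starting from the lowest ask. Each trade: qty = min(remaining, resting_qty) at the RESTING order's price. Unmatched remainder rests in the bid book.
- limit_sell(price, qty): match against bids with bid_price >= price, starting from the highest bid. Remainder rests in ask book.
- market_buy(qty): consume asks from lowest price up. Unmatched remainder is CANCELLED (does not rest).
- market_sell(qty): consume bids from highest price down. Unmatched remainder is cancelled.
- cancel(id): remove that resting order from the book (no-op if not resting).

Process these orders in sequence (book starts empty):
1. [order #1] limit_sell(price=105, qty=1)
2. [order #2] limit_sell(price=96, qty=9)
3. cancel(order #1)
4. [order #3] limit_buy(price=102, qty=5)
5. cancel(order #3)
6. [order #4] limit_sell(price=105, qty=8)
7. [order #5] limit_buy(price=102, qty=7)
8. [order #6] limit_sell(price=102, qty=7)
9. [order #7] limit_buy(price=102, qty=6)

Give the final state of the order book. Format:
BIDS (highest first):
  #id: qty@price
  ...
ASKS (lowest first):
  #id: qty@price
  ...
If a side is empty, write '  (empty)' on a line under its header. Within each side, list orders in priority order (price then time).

After op 1 [order #1] limit_sell(price=105, qty=1): fills=none; bids=[-] asks=[#1:1@105]
After op 2 [order #2] limit_sell(price=96, qty=9): fills=none; bids=[-] asks=[#2:9@96 #1:1@105]
After op 3 cancel(order #1): fills=none; bids=[-] asks=[#2:9@96]
After op 4 [order #3] limit_buy(price=102, qty=5): fills=#3x#2:5@96; bids=[-] asks=[#2:4@96]
After op 5 cancel(order #3): fills=none; bids=[-] asks=[#2:4@96]
After op 6 [order #4] limit_sell(price=105, qty=8): fills=none; bids=[-] asks=[#2:4@96 #4:8@105]
After op 7 [order #5] limit_buy(price=102, qty=7): fills=#5x#2:4@96; bids=[#5:3@102] asks=[#4:8@105]
After op 8 [order #6] limit_sell(price=102, qty=7): fills=#5x#6:3@102; bids=[-] asks=[#6:4@102 #4:8@105]
After op 9 [order #7] limit_buy(price=102, qty=6): fills=#7x#6:4@102; bids=[#7:2@102] asks=[#4:8@105]

Answer: BIDS (highest first):
  #7: 2@102
ASKS (lowest first):
  #4: 8@105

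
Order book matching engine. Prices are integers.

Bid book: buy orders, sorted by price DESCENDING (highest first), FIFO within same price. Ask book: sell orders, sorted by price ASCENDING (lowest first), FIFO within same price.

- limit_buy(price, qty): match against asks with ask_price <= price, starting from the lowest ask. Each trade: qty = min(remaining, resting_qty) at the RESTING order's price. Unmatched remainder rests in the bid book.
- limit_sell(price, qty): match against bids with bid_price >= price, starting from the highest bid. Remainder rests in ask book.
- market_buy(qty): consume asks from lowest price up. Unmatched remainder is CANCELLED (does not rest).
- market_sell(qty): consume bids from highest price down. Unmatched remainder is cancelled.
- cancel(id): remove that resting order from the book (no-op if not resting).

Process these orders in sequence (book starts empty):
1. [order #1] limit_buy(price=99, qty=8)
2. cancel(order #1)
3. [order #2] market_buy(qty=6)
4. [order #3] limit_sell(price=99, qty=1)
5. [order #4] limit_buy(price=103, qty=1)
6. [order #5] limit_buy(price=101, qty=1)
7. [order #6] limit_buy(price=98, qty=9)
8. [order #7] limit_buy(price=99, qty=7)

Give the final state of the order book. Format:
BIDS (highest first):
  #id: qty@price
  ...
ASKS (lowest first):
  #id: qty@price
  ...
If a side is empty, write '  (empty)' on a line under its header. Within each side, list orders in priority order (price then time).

Answer: BIDS (highest first):
  #5: 1@101
  #7: 7@99
  #6: 9@98
ASKS (lowest first):
  (empty)

Derivation:
After op 1 [order #1] limit_buy(price=99, qty=8): fills=none; bids=[#1:8@99] asks=[-]
After op 2 cancel(order #1): fills=none; bids=[-] asks=[-]
After op 3 [order #2] market_buy(qty=6): fills=none; bids=[-] asks=[-]
After op 4 [order #3] limit_sell(price=99, qty=1): fills=none; bids=[-] asks=[#3:1@99]
After op 5 [order #4] limit_buy(price=103, qty=1): fills=#4x#3:1@99; bids=[-] asks=[-]
After op 6 [order #5] limit_buy(price=101, qty=1): fills=none; bids=[#5:1@101] asks=[-]
After op 7 [order #6] limit_buy(price=98, qty=9): fills=none; bids=[#5:1@101 #6:9@98] asks=[-]
After op 8 [order #7] limit_buy(price=99, qty=7): fills=none; bids=[#5:1@101 #7:7@99 #6:9@98] asks=[-]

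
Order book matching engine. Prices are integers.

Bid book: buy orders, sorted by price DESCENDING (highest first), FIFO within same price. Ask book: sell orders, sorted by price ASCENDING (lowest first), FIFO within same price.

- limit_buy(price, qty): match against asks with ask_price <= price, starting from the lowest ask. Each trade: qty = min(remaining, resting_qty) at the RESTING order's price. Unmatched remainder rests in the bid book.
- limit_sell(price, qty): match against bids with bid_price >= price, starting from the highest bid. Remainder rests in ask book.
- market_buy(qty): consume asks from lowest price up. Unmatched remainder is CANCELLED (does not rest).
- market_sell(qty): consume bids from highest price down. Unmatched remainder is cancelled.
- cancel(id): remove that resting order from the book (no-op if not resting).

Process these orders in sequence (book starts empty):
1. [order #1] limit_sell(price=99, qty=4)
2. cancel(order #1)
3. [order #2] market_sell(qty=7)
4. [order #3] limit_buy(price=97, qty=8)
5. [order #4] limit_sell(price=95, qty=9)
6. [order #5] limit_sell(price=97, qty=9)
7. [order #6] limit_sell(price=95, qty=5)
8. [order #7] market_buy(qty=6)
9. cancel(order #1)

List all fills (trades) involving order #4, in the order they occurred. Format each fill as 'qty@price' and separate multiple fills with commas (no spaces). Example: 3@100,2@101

Answer: 8@97,1@95

Derivation:
After op 1 [order #1] limit_sell(price=99, qty=4): fills=none; bids=[-] asks=[#1:4@99]
After op 2 cancel(order #1): fills=none; bids=[-] asks=[-]
After op 3 [order #2] market_sell(qty=7): fills=none; bids=[-] asks=[-]
After op 4 [order #3] limit_buy(price=97, qty=8): fills=none; bids=[#3:8@97] asks=[-]
After op 5 [order #4] limit_sell(price=95, qty=9): fills=#3x#4:8@97; bids=[-] asks=[#4:1@95]
After op 6 [order #5] limit_sell(price=97, qty=9): fills=none; bids=[-] asks=[#4:1@95 #5:9@97]
After op 7 [order #6] limit_sell(price=95, qty=5): fills=none; bids=[-] asks=[#4:1@95 #6:5@95 #5:9@97]
After op 8 [order #7] market_buy(qty=6): fills=#7x#4:1@95 #7x#6:5@95; bids=[-] asks=[#5:9@97]
After op 9 cancel(order #1): fills=none; bids=[-] asks=[#5:9@97]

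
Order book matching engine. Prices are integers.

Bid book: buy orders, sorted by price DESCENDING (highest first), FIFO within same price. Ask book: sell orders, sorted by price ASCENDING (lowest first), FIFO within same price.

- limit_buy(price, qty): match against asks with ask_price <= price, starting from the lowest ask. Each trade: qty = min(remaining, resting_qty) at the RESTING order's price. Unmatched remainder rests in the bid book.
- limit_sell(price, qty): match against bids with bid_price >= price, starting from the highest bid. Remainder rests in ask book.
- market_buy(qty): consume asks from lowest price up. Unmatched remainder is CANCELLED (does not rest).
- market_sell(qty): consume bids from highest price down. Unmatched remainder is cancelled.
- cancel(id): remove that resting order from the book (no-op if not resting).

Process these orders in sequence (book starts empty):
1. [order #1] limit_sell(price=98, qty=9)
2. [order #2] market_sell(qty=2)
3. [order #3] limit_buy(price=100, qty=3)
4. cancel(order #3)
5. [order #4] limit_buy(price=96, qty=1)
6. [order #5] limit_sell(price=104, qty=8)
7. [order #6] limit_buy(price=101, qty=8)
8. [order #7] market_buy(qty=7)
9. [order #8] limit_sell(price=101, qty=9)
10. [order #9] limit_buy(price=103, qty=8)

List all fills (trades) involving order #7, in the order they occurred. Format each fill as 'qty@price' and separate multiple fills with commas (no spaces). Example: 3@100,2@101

Answer: 7@104

Derivation:
After op 1 [order #1] limit_sell(price=98, qty=9): fills=none; bids=[-] asks=[#1:9@98]
After op 2 [order #2] market_sell(qty=2): fills=none; bids=[-] asks=[#1:9@98]
After op 3 [order #3] limit_buy(price=100, qty=3): fills=#3x#1:3@98; bids=[-] asks=[#1:6@98]
After op 4 cancel(order #3): fills=none; bids=[-] asks=[#1:6@98]
After op 5 [order #4] limit_buy(price=96, qty=1): fills=none; bids=[#4:1@96] asks=[#1:6@98]
After op 6 [order #5] limit_sell(price=104, qty=8): fills=none; bids=[#4:1@96] asks=[#1:6@98 #5:8@104]
After op 7 [order #6] limit_buy(price=101, qty=8): fills=#6x#1:6@98; bids=[#6:2@101 #4:1@96] asks=[#5:8@104]
After op 8 [order #7] market_buy(qty=7): fills=#7x#5:7@104; bids=[#6:2@101 #4:1@96] asks=[#5:1@104]
After op 9 [order #8] limit_sell(price=101, qty=9): fills=#6x#8:2@101; bids=[#4:1@96] asks=[#8:7@101 #5:1@104]
After op 10 [order #9] limit_buy(price=103, qty=8): fills=#9x#8:7@101; bids=[#9:1@103 #4:1@96] asks=[#5:1@104]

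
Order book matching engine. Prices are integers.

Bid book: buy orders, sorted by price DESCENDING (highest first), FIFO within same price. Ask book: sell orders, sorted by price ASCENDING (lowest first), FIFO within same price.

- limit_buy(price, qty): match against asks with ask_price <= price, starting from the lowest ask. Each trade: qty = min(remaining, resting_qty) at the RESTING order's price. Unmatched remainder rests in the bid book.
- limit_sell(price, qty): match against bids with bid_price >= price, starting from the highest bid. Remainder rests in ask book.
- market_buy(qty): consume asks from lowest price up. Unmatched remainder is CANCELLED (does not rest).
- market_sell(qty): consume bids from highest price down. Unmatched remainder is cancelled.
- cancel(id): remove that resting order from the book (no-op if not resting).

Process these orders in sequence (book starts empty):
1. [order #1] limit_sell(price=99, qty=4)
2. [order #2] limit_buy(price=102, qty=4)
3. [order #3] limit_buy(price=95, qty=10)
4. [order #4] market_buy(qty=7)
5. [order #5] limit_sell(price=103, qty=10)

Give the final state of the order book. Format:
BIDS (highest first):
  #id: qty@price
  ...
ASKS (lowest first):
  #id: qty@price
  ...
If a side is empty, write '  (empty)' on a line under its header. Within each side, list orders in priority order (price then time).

Answer: BIDS (highest first):
  #3: 10@95
ASKS (lowest first):
  #5: 10@103

Derivation:
After op 1 [order #1] limit_sell(price=99, qty=4): fills=none; bids=[-] asks=[#1:4@99]
After op 2 [order #2] limit_buy(price=102, qty=4): fills=#2x#1:4@99; bids=[-] asks=[-]
After op 3 [order #3] limit_buy(price=95, qty=10): fills=none; bids=[#3:10@95] asks=[-]
After op 4 [order #4] market_buy(qty=7): fills=none; bids=[#3:10@95] asks=[-]
After op 5 [order #5] limit_sell(price=103, qty=10): fills=none; bids=[#3:10@95] asks=[#5:10@103]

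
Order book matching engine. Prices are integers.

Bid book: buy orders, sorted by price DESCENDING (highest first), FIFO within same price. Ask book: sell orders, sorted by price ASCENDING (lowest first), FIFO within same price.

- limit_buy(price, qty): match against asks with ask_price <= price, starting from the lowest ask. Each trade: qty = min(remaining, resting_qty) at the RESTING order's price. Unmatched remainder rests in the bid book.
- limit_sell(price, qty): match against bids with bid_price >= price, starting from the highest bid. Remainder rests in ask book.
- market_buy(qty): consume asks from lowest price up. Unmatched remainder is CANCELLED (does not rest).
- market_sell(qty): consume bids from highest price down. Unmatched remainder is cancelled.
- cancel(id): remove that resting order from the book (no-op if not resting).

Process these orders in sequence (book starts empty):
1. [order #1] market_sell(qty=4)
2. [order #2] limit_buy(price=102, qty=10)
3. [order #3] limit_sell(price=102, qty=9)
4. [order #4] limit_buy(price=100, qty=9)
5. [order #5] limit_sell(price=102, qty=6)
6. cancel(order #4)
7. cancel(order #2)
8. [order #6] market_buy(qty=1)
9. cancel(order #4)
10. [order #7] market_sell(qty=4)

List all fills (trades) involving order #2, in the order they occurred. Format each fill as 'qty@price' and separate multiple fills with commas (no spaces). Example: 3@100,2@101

After op 1 [order #1] market_sell(qty=4): fills=none; bids=[-] asks=[-]
After op 2 [order #2] limit_buy(price=102, qty=10): fills=none; bids=[#2:10@102] asks=[-]
After op 3 [order #3] limit_sell(price=102, qty=9): fills=#2x#3:9@102; bids=[#2:1@102] asks=[-]
After op 4 [order #4] limit_buy(price=100, qty=9): fills=none; bids=[#2:1@102 #4:9@100] asks=[-]
After op 5 [order #5] limit_sell(price=102, qty=6): fills=#2x#5:1@102; bids=[#4:9@100] asks=[#5:5@102]
After op 6 cancel(order #4): fills=none; bids=[-] asks=[#5:5@102]
After op 7 cancel(order #2): fills=none; bids=[-] asks=[#5:5@102]
After op 8 [order #6] market_buy(qty=1): fills=#6x#5:1@102; bids=[-] asks=[#5:4@102]
After op 9 cancel(order #4): fills=none; bids=[-] asks=[#5:4@102]
After op 10 [order #7] market_sell(qty=4): fills=none; bids=[-] asks=[#5:4@102]

Answer: 9@102,1@102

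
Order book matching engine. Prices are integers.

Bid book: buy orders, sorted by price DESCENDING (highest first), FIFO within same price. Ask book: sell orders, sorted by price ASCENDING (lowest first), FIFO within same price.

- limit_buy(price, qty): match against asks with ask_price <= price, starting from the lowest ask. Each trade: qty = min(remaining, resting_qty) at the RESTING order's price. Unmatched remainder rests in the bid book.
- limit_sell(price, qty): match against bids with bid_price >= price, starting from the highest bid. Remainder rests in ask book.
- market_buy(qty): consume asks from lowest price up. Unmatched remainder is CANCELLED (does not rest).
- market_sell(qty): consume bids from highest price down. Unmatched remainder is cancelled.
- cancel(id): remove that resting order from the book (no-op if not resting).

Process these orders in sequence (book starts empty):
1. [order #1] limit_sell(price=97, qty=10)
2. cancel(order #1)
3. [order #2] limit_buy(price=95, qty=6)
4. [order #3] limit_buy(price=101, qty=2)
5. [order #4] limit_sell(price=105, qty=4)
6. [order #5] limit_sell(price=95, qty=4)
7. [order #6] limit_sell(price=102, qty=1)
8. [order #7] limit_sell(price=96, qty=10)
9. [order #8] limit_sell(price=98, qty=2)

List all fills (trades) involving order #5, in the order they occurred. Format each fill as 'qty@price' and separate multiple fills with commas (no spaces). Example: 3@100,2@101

Answer: 2@101,2@95

Derivation:
After op 1 [order #1] limit_sell(price=97, qty=10): fills=none; bids=[-] asks=[#1:10@97]
After op 2 cancel(order #1): fills=none; bids=[-] asks=[-]
After op 3 [order #2] limit_buy(price=95, qty=6): fills=none; bids=[#2:6@95] asks=[-]
After op 4 [order #3] limit_buy(price=101, qty=2): fills=none; bids=[#3:2@101 #2:6@95] asks=[-]
After op 5 [order #4] limit_sell(price=105, qty=4): fills=none; bids=[#3:2@101 #2:6@95] asks=[#4:4@105]
After op 6 [order #5] limit_sell(price=95, qty=4): fills=#3x#5:2@101 #2x#5:2@95; bids=[#2:4@95] asks=[#4:4@105]
After op 7 [order #6] limit_sell(price=102, qty=1): fills=none; bids=[#2:4@95] asks=[#6:1@102 #4:4@105]
After op 8 [order #7] limit_sell(price=96, qty=10): fills=none; bids=[#2:4@95] asks=[#7:10@96 #6:1@102 #4:4@105]
After op 9 [order #8] limit_sell(price=98, qty=2): fills=none; bids=[#2:4@95] asks=[#7:10@96 #8:2@98 #6:1@102 #4:4@105]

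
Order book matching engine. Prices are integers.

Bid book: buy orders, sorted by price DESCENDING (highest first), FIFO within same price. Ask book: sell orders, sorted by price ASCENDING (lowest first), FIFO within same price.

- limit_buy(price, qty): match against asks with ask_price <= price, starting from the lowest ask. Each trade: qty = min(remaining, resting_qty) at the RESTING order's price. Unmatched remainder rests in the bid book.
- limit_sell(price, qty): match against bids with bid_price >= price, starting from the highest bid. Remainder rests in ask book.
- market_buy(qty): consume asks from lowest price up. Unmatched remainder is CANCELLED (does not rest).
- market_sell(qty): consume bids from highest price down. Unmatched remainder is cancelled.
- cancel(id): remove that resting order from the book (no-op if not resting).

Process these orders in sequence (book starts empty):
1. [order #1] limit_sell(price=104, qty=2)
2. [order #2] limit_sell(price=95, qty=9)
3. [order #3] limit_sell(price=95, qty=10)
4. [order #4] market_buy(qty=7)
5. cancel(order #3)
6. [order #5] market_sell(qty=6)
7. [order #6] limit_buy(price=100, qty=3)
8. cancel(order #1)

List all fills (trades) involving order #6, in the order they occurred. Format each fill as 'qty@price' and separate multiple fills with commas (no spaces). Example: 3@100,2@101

Answer: 2@95

Derivation:
After op 1 [order #1] limit_sell(price=104, qty=2): fills=none; bids=[-] asks=[#1:2@104]
After op 2 [order #2] limit_sell(price=95, qty=9): fills=none; bids=[-] asks=[#2:9@95 #1:2@104]
After op 3 [order #3] limit_sell(price=95, qty=10): fills=none; bids=[-] asks=[#2:9@95 #3:10@95 #1:2@104]
After op 4 [order #4] market_buy(qty=7): fills=#4x#2:7@95; bids=[-] asks=[#2:2@95 #3:10@95 #1:2@104]
After op 5 cancel(order #3): fills=none; bids=[-] asks=[#2:2@95 #1:2@104]
After op 6 [order #5] market_sell(qty=6): fills=none; bids=[-] asks=[#2:2@95 #1:2@104]
After op 7 [order #6] limit_buy(price=100, qty=3): fills=#6x#2:2@95; bids=[#6:1@100] asks=[#1:2@104]
After op 8 cancel(order #1): fills=none; bids=[#6:1@100] asks=[-]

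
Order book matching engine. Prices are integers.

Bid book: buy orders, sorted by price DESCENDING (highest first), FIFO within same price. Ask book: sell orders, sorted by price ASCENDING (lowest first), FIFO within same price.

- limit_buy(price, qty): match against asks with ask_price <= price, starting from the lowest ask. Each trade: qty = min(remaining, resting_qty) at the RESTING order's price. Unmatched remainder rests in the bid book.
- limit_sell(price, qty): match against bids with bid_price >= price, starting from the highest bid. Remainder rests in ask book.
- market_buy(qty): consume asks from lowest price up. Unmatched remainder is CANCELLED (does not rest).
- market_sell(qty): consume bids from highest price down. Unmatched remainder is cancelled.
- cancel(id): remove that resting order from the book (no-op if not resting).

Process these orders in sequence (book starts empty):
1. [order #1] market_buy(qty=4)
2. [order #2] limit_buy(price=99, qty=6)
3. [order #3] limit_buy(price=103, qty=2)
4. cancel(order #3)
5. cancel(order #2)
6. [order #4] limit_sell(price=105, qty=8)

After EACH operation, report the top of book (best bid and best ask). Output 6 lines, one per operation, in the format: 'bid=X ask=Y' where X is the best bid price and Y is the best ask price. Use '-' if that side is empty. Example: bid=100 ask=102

Answer: bid=- ask=-
bid=99 ask=-
bid=103 ask=-
bid=99 ask=-
bid=- ask=-
bid=- ask=105

Derivation:
After op 1 [order #1] market_buy(qty=4): fills=none; bids=[-] asks=[-]
After op 2 [order #2] limit_buy(price=99, qty=6): fills=none; bids=[#2:6@99] asks=[-]
After op 3 [order #3] limit_buy(price=103, qty=2): fills=none; bids=[#3:2@103 #2:6@99] asks=[-]
After op 4 cancel(order #3): fills=none; bids=[#2:6@99] asks=[-]
After op 5 cancel(order #2): fills=none; bids=[-] asks=[-]
After op 6 [order #4] limit_sell(price=105, qty=8): fills=none; bids=[-] asks=[#4:8@105]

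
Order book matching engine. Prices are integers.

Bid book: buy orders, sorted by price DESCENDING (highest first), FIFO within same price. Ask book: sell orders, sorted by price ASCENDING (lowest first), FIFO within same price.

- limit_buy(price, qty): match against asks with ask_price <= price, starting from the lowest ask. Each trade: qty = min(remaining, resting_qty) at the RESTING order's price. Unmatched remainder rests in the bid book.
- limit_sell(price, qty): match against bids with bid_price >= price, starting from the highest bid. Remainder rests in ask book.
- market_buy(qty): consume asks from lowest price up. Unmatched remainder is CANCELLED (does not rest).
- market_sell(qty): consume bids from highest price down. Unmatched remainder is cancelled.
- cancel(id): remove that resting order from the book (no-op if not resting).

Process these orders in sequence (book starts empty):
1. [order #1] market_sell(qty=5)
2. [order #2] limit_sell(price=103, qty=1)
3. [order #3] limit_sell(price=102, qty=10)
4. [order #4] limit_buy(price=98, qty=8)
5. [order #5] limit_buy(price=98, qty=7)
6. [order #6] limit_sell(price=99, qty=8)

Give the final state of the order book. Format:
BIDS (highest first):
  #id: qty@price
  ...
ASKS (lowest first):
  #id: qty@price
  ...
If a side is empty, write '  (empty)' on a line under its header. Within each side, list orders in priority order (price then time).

After op 1 [order #1] market_sell(qty=5): fills=none; bids=[-] asks=[-]
After op 2 [order #2] limit_sell(price=103, qty=1): fills=none; bids=[-] asks=[#2:1@103]
After op 3 [order #3] limit_sell(price=102, qty=10): fills=none; bids=[-] asks=[#3:10@102 #2:1@103]
After op 4 [order #4] limit_buy(price=98, qty=8): fills=none; bids=[#4:8@98] asks=[#3:10@102 #2:1@103]
After op 5 [order #5] limit_buy(price=98, qty=7): fills=none; bids=[#4:8@98 #5:7@98] asks=[#3:10@102 #2:1@103]
After op 6 [order #6] limit_sell(price=99, qty=8): fills=none; bids=[#4:8@98 #5:7@98] asks=[#6:8@99 #3:10@102 #2:1@103]

Answer: BIDS (highest first):
  #4: 8@98
  #5: 7@98
ASKS (lowest first):
  #6: 8@99
  #3: 10@102
  #2: 1@103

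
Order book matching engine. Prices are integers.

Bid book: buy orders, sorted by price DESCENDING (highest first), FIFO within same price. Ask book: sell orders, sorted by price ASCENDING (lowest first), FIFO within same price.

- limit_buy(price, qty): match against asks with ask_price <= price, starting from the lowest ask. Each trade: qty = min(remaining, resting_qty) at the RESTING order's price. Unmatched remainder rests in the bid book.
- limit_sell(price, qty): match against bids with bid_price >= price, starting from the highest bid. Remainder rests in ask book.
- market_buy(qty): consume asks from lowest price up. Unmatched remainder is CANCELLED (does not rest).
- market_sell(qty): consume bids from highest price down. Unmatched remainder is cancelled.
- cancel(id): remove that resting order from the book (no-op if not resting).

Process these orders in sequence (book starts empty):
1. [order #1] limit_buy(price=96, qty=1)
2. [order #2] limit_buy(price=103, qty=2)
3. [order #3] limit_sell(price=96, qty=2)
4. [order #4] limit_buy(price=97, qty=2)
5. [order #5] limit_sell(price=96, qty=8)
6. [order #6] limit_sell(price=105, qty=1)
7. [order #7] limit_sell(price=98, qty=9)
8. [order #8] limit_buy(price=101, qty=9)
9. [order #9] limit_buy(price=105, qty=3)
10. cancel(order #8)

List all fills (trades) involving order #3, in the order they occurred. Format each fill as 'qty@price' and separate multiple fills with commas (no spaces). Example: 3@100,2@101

Answer: 2@103

Derivation:
After op 1 [order #1] limit_buy(price=96, qty=1): fills=none; bids=[#1:1@96] asks=[-]
After op 2 [order #2] limit_buy(price=103, qty=2): fills=none; bids=[#2:2@103 #1:1@96] asks=[-]
After op 3 [order #3] limit_sell(price=96, qty=2): fills=#2x#3:2@103; bids=[#1:1@96] asks=[-]
After op 4 [order #4] limit_buy(price=97, qty=2): fills=none; bids=[#4:2@97 #1:1@96] asks=[-]
After op 5 [order #5] limit_sell(price=96, qty=8): fills=#4x#5:2@97 #1x#5:1@96; bids=[-] asks=[#5:5@96]
After op 6 [order #6] limit_sell(price=105, qty=1): fills=none; bids=[-] asks=[#5:5@96 #6:1@105]
After op 7 [order #7] limit_sell(price=98, qty=9): fills=none; bids=[-] asks=[#5:5@96 #7:9@98 #6:1@105]
After op 8 [order #8] limit_buy(price=101, qty=9): fills=#8x#5:5@96 #8x#7:4@98; bids=[-] asks=[#7:5@98 #6:1@105]
After op 9 [order #9] limit_buy(price=105, qty=3): fills=#9x#7:3@98; bids=[-] asks=[#7:2@98 #6:1@105]
After op 10 cancel(order #8): fills=none; bids=[-] asks=[#7:2@98 #6:1@105]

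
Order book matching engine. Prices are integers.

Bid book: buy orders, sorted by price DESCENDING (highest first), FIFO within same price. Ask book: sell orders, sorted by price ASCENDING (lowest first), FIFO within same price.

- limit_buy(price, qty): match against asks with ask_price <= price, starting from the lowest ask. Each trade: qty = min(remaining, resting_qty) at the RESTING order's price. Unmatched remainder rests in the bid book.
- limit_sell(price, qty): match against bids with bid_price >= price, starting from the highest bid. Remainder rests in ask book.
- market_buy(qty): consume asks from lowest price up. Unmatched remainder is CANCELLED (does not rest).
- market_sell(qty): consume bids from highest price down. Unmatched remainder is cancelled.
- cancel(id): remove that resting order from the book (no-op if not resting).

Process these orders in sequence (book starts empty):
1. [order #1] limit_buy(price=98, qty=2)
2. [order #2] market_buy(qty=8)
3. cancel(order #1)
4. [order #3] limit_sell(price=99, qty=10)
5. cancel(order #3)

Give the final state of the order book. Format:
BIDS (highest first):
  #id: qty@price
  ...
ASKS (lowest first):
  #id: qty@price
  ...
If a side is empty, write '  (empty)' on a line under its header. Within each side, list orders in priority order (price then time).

After op 1 [order #1] limit_buy(price=98, qty=2): fills=none; bids=[#1:2@98] asks=[-]
After op 2 [order #2] market_buy(qty=8): fills=none; bids=[#1:2@98] asks=[-]
After op 3 cancel(order #1): fills=none; bids=[-] asks=[-]
After op 4 [order #3] limit_sell(price=99, qty=10): fills=none; bids=[-] asks=[#3:10@99]
After op 5 cancel(order #3): fills=none; bids=[-] asks=[-]

Answer: BIDS (highest first):
  (empty)
ASKS (lowest first):
  (empty)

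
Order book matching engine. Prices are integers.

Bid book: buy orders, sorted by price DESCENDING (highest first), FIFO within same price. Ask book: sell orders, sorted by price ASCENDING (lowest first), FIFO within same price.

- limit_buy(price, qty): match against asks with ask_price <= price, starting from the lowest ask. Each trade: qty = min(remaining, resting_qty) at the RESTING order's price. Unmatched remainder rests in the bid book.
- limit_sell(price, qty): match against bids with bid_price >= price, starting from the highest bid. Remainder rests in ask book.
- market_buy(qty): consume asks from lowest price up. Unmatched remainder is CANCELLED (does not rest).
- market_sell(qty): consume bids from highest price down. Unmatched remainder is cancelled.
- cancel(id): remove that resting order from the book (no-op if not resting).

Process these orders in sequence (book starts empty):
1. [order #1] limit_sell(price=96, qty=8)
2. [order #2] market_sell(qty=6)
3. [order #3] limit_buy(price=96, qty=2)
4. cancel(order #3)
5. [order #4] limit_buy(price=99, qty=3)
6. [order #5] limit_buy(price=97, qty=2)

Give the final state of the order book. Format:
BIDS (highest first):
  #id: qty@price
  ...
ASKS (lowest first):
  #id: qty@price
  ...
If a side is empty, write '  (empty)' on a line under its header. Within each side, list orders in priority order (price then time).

After op 1 [order #1] limit_sell(price=96, qty=8): fills=none; bids=[-] asks=[#1:8@96]
After op 2 [order #2] market_sell(qty=6): fills=none; bids=[-] asks=[#1:8@96]
After op 3 [order #3] limit_buy(price=96, qty=2): fills=#3x#1:2@96; bids=[-] asks=[#1:6@96]
After op 4 cancel(order #3): fills=none; bids=[-] asks=[#1:6@96]
After op 5 [order #4] limit_buy(price=99, qty=3): fills=#4x#1:3@96; bids=[-] asks=[#1:3@96]
After op 6 [order #5] limit_buy(price=97, qty=2): fills=#5x#1:2@96; bids=[-] asks=[#1:1@96]

Answer: BIDS (highest first):
  (empty)
ASKS (lowest first):
  #1: 1@96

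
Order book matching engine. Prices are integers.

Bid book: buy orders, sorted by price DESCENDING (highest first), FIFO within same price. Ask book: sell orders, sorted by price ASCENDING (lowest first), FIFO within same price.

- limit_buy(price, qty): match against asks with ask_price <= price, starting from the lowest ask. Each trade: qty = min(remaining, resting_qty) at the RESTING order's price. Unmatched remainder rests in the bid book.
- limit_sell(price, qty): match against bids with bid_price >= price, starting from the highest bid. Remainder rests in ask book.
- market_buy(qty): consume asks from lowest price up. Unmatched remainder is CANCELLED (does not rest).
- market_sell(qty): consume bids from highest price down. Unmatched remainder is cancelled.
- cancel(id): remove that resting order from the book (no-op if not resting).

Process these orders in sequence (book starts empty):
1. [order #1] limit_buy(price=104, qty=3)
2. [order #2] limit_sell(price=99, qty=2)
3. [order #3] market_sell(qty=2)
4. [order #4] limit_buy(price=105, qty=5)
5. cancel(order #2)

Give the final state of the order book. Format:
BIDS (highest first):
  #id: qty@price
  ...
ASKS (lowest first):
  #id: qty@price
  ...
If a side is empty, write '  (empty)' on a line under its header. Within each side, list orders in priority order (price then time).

After op 1 [order #1] limit_buy(price=104, qty=3): fills=none; bids=[#1:3@104] asks=[-]
After op 2 [order #2] limit_sell(price=99, qty=2): fills=#1x#2:2@104; bids=[#1:1@104] asks=[-]
After op 3 [order #3] market_sell(qty=2): fills=#1x#3:1@104; bids=[-] asks=[-]
After op 4 [order #4] limit_buy(price=105, qty=5): fills=none; bids=[#4:5@105] asks=[-]
After op 5 cancel(order #2): fills=none; bids=[#4:5@105] asks=[-]

Answer: BIDS (highest first):
  #4: 5@105
ASKS (lowest first):
  (empty)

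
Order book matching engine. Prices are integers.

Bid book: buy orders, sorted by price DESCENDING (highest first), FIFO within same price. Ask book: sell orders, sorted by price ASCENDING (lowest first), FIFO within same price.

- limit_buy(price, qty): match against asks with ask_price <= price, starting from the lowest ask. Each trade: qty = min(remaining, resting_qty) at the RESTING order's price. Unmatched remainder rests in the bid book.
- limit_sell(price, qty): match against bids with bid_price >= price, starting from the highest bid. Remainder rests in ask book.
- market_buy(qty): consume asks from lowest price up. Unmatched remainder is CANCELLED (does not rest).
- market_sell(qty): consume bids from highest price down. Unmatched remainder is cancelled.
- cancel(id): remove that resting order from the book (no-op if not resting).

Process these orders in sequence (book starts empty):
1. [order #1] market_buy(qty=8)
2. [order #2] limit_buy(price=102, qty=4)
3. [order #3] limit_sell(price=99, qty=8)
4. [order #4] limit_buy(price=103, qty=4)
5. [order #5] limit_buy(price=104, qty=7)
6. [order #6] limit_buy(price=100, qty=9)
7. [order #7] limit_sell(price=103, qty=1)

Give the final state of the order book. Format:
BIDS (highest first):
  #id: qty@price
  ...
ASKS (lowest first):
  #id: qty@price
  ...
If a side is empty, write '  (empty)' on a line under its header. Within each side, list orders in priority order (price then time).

Answer: BIDS (highest first):
  #5: 6@104
  #6: 9@100
ASKS (lowest first):
  (empty)

Derivation:
After op 1 [order #1] market_buy(qty=8): fills=none; bids=[-] asks=[-]
After op 2 [order #2] limit_buy(price=102, qty=4): fills=none; bids=[#2:4@102] asks=[-]
After op 3 [order #3] limit_sell(price=99, qty=8): fills=#2x#3:4@102; bids=[-] asks=[#3:4@99]
After op 4 [order #4] limit_buy(price=103, qty=4): fills=#4x#3:4@99; bids=[-] asks=[-]
After op 5 [order #5] limit_buy(price=104, qty=7): fills=none; bids=[#5:7@104] asks=[-]
After op 6 [order #6] limit_buy(price=100, qty=9): fills=none; bids=[#5:7@104 #6:9@100] asks=[-]
After op 7 [order #7] limit_sell(price=103, qty=1): fills=#5x#7:1@104; bids=[#5:6@104 #6:9@100] asks=[-]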